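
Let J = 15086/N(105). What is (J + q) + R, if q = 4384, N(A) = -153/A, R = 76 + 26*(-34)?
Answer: -345634/51 ≈ -6777.1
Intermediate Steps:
R = -808 (R = 76 - 884 = -808)
J = -528010/51 (J = 15086/((-153/105)) = 15086/((-153*1/105)) = 15086/(-51/35) = 15086*(-35/51) = -528010/51 ≈ -10353.)
(J + q) + R = (-528010/51 + 4384) - 808 = -304426/51 - 808 = -345634/51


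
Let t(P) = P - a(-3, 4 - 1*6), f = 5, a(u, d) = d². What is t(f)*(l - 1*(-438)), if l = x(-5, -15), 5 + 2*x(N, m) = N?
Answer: 433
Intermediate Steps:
x(N, m) = -5/2 + N/2
l = -5 (l = -5/2 + (½)*(-5) = -5/2 - 5/2 = -5)
t(P) = -4 + P (t(P) = P - (4 - 1*6)² = P - (4 - 6)² = P - 1*(-2)² = P - 1*4 = P - 4 = -4 + P)
t(f)*(l - 1*(-438)) = (-4 + 5)*(-5 - 1*(-438)) = 1*(-5 + 438) = 1*433 = 433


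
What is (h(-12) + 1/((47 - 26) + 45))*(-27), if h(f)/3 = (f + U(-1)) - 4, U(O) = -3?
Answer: 33849/22 ≈ 1538.6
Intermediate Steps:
h(f) = -21 + 3*f (h(f) = 3*((f - 3) - 4) = 3*((-3 + f) - 4) = 3*(-7 + f) = -21 + 3*f)
(h(-12) + 1/((47 - 26) + 45))*(-27) = ((-21 + 3*(-12)) + 1/((47 - 26) + 45))*(-27) = ((-21 - 36) + 1/(21 + 45))*(-27) = (-57 + 1/66)*(-27) = -3761/66*(-27) = 33849/22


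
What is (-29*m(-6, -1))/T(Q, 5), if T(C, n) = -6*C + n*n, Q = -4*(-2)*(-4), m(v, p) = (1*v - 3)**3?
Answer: 21141/217 ≈ 97.424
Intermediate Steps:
m(v, p) = (-3 + v)**3 (m(v, p) = (v - 3)**3 = (-3 + v)**3)
Q = -32 (Q = 8*(-4) = -32)
T(C, n) = n**2 - 6*C (T(C, n) = -6*C + n**2 = n**2 - 6*C)
(-29*m(-6, -1))/T(Q, 5) = (-29*(-3 - 6)**3)/(5**2 - 6*(-32)) = (-29*(-9)**3)/(25 + 192) = -29*(-729)/217 = 21141*(1/217) = 21141/217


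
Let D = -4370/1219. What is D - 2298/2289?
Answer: -185568/40439 ≈ -4.5888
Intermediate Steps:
D = -190/53 (D = -4370*1/1219 = -190/53 ≈ -3.5849)
D - 2298/2289 = -190/53 - 2298/2289 = -190/53 - 2298*1/2289 = -190/53 - 766/763 = -185568/40439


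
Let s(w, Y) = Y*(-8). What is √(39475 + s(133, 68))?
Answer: √38931 ≈ 197.31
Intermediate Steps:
s(w, Y) = -8*Y
√(39475 + s(133, 68)) = √(39475 - 8*68) = √(39475 - 544) = √38931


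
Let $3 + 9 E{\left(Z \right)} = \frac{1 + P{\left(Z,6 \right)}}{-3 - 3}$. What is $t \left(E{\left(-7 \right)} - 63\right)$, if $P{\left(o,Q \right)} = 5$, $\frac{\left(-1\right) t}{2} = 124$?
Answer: $\frac{141608}{9} \approx 15734.0$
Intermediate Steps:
$t = -248$ ($t = \left(-2\right) 124 = -248$)
$E{\left(Z \right)} = - \frac{4}{9}$ ($E{\left(Z \right)} = - \frac{1}{3} + \frac{\left(1 + 5\right) \frac{1}{-3 - 3}}{9} = - \frac{1}{3} + \frac{6 \frac{1}{-6}}{9} = - \frac{1}{3} + \frac{6 \left(- \frac{1}{6}\right)}{9} = - \frac{1}{3} + \frac{1}{9} \left(-1\right) = - \frac{1}{3} - \frac{1}{9} = - \frac{4}{9}$)
$t \left(E{\left(-7 \right)} - 63\right) = - 248 \left(- \frac{4}{9} - 63\right) = \left(-248\right) \left(- \frac{571}{9}\right) = \frac{141608}{9}$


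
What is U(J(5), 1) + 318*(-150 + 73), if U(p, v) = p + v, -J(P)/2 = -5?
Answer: -24475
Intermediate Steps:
J(P) = 10 (J(P) = -2*(-5) = 10)
U(J(5), 1) + 318*(-150 + 73) = (10 + 1) + 318*(-150 + 73) = 11 + 318*(-77) = 11 - 24486 = -24475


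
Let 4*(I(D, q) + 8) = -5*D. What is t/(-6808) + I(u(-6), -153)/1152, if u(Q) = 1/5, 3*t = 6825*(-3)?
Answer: 1301039/1307136 ≈ 0.99534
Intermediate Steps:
t = -6825 (t = (6825*(-3))/3 = (⅓)*(-20475) = -6825)
u(Q) = ⅕
I(D, q) = -8 - 5*D/4 (I(D, q) = -8 + (-5*D)/4 = -8 - 5*D/4)
t/(-6808) + I(u(-6), -153)/1152 = -6825/(-6808) + (-8 - 5/4*⅕)/1152 = -6825*(-1/6808) + (-8 - ¼)*(1/1152) = 6825/6808 - 33/4*1/1152 = 6825/6808 - 11/1536 = 1301039/1307136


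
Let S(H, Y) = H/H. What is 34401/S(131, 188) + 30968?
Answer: 65369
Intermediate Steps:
S(H, Y) = 1
34401/S(131, 188) + 30968 = 34401/1 + 30968 = 34401*1 + 30968 = 34401 + 30968 = 65369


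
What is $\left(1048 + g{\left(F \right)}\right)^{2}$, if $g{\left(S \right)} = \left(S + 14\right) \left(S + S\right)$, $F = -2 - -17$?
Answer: $3678724$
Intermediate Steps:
$F = 15$ ($F = -2 + 17 = 15$)
$g{\left(S \right)} = 2 S \left(14 + S\right)$ ($g{\left(S \right)} = \left(14 + S\right) 2 S = 2 S \left(14 + S\right)$)
$\left(1048 + g{\left(F \right)}\right)^{2} = \left(1048 + 2 \cdot 15 \left(14 + 15\right)\right)^{2} = \left(1048 + 2 \cdot 15 \cdot 29\right)^{2} = \left(1048 + 870\right)^{2} = 1918^{2} = 3678724$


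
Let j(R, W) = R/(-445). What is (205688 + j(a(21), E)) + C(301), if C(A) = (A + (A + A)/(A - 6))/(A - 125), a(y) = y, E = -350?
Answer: 86406118519/420080 ≈ 2.0569e+5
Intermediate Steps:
j(R, W) = -R/445 (j(R, W) = R*(-1/445) = -R/445)
C(A) = (A + 2*A/(-6 + A))/(-125 + A) (C(A) = (A + (2*A)/(-6 + A))/(-125 + A) = (A + 2*A/(-6 + A))/(-125 + A))
(205688 + j(a(21), E)) + C(301) = (205688 - 1/445*21) + 301*(-4 + 301)/(750 + 301² - 131*301) = (205688 - 21/445) + 301*297/(750 + 90601 - 39431) = 91531139/445 + 301*297/51920 = 91531139/445 + 301*(1/51920)*297 = 91531139/445 + 8127/4720 = 86406118519/420080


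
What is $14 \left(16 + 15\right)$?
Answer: $434$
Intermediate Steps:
$14 \left(16 + 15\right) = 14 \cdot 31 = 434$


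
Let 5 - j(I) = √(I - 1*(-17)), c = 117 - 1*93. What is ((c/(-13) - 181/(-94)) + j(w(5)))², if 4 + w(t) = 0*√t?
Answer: 57939541/1493284 - 6207*√13/611 ≈ 2.1722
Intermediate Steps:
w(t) = -4 (w(t) = -4 + 0*√t = -4 + 0 = -4)
c = 24 (c = 117 - 93 = 24)
j(I) = 5 - √(17 + I) (j(I) = 5 - √(I - 1*(-17)) = 5 - √(I + 17) = 5 - √(17 + I))
((c/(-13) - 181/(-94)) + j(w(5)))² = ((24/(-13) - 181/(-94)) + (5 - √(17 - 4)))² = ((24*(-1/13) - 181*(-1/94)) + (5 - √13))² = ((-24/13 + 181/94) + (5 - √13))² = (97/1222 + (5 - √13))² = (6207/1222 - √13)²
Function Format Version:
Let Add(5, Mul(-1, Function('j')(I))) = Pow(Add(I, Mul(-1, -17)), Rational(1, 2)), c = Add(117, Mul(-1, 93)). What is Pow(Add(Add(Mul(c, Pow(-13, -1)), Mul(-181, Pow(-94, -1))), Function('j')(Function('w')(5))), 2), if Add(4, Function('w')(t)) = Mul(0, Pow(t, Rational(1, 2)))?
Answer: Add(Rational(57939541, 1493284), Mul(Rational(-6207, 611), Pow(13, Rational(1, 2)))) ≈ 2.1722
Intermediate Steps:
Function('w')(t) = -4 (Function('w')(t) = Add(-4, Mul(0, Pow(t, Rational(1, 2)))) = Add(-4, 0) = -4)
c = 24 (c = Add(117, -93) = 24)
Function('j')(I) = Add(5, Mul(-1, Pow(Add(17, I), Rational(1, 2)))) (Function('j')(I) = Add(5, Mul(-1, Pow(Add(I, Mul(-1, -17)), Rational(1, 2)))) = Add(5, Mul(-1, Pow(Add(I, 17), Rational(1, 2)))) = Add(5, Mul(-1, Pow(Add(17, I), Rational(1, 2)))))
Pow(Add(Add(Mul(c, Pow(-13, -1)), Mul(-181, Pow(-94, -1))), Function('j')(Function('w')(5))), 2) = Pow(Add(Add(Mul(24, Pow(-13, -1)), Mul(-181, Pow(-94, -1))), Add(5, Mul(-1, Pow(Add(17, -4), Rational(1, 2))))), 2) = Pow(Add(Add(Mul(24, Rational(-1, 13)), Mul(-181, Rational(-1, 94))), Add(5, Mul(-1, Pow(13, Rational(1, 2))))), 2) = Pow(Add(Add(Rational(-24, 13), Rational(181, 94)), Add(5, Mul(-1, Pow(13, Rational(1, 2))))), 2) = Pow(Add(Rational(97, 1222), Add(5, Mul(-1, Pow(13, Rational(1, 2))))), 2) = Pow(Add(Rational(6207, 1222), Mul(-1, Pow(13, Rational(1, 2)))), 2)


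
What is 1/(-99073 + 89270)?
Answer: -1/9803 ≈ -0.00010201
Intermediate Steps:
1/(-99073 + 89270) = 1/(-9803) = -1/9803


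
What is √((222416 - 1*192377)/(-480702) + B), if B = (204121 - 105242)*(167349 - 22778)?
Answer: 3*√40780457144071970018/160234 ≈ 1.1956e+5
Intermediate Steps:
B = 14295035909 (B = 98879*144571 = 14295035909)
√((222416 - 1*192377)/(-480702) + B) = √((222416 - 1*192377)/(-480702) + 14295035909) = √((222416 - 192377)*(-1/480702) + 14295035909) = √(30039*(-1/480702) + 14295035909) = √(-10013/160234 + 14295035909) = √(2290550783832693/160234) = 3*√40780457144071970018/160234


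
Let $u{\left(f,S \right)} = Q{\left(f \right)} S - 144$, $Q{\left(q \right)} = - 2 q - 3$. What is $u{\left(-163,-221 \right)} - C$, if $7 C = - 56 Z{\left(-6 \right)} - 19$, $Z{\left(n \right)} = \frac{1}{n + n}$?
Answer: $- \frac{1502024}{21} \approx -71525.0$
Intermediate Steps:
$Q{\left(q \right)} = -3 - 2 q$
$Z{\left(n \right)} = \frac{1}{2 n}$
$u{\left(f,S \right)} = -144 + S \left(-3 - 2 f\right)$ ($u{\left(f,S \right)} = \left(-3 - 2 f\right) S - 144 = S \left(-3 - 2 f\right) - 144 = -144 + S \left(-3 - 2 f\right)$)
$C = - \frac{43}{21}$ ($C = \frac{- 56 \frac{1}{2 \left(-6\right)} - 19}{7} = \frac{- 56 \cdot \frac{1}{2} \left(- \frac{1}{6}\right) - 19}{7} = \frac{\left(-56\right) \left(- \frac{1}{12}\right) - 19}{7} = \frac{\frac{14}{3} - 19}{7} = \frac{1}{7} \left(- \frac{43}{3}\right) = - \frac{43}{21} \approx -2.0476$)
$u{\left(-163,-221 \right)} - C = \left(-144 - - 221 \left(3 + 2 \left(-163\right)\right)\right) - - \frac{43}{21} = \left(-144 - - 221 \left(3 - 326\right)\right) + \frac{43}{21} = \left(-144 - \left(-221\right) \left(-323\right)\right) + \frac{43}{21} = \left(-144 - 71383\right) + \frac{43}{21} = -71527 + \frac{43}{21} = - \frac{1502024}{21}$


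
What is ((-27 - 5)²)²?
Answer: 1048576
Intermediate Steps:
((-27 - 5)²)² = ((-32)²)² = 1024² = 1048576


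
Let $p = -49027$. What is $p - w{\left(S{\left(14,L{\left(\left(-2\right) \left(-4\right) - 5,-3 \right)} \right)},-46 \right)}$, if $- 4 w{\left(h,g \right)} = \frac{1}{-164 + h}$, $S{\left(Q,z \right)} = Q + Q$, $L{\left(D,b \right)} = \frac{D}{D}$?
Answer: $- \frac{26670689}{544} \approx -49027.0$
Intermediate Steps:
$L{\left(D,b \right)} = 1$
$S{\left(Q,z \right)} = 2 Q$
$w{\left(h,g \right)} = - \frac{1}{4 \left(-164 + h\right)}$
$p - w{\left(S{\left(14,L{\left(\left(-2\right) \left(-4\right) - 5,-3 \right)} \right)},-46 \right)} = -49027 - - \frac{1}{-656 + 4 \cdot 2 \cdot 14} = -49027 - - \frac{1}{-656 + 4 \cdot 28} = -49027 - - \frac{1}{-656 + 112} = -49027 - - \frac{1}{-544} = -49027 - \left(-1\right) \left(- \frac{1}{544}\right) = -49027 - \frac{1}{544} = - \frac{26670689}{544}$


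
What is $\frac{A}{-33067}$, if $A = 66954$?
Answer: $- \frac{66954}{33067} \approx -2.0248$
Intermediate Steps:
$\frac{A}{-33067} = \frac{66954}{-33067} = 66954 \left(- \frac{1}{33067}\right) = - \frac{66954}{33067}$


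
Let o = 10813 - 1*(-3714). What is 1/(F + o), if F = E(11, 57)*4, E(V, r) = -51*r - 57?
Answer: 1/2671 ≈ 0.00037439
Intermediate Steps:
E(V, r) = -57 - 51*r
F = -11856 (F = (-57 - 51*57)*4 = (-57 - 2907)*4 = -2964*4 = -11856)
o = 14527 (o = 10813 + 3714 = 14527)
1/(F + o) = 1/(-11856 + 14527) = 1/2671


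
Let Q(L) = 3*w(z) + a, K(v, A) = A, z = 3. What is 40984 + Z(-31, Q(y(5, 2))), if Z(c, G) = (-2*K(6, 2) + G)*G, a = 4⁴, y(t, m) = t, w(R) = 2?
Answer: 108580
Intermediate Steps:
a = 256
Q(L) = 262 (Q(L) = 3*2 + 256 = 6 + 256 = 262)
Z(c, G) = G*(-4 + G) (Z(c, G) = (-2*2 + G)*G = (-4 + G)*G = G*(-4 + G))
40984 + Z(-31, Q(y(5, 2))) = 40984 + 262*(-4 + 262) = 40984 + 262*258 = 40984 + 67596 = 108580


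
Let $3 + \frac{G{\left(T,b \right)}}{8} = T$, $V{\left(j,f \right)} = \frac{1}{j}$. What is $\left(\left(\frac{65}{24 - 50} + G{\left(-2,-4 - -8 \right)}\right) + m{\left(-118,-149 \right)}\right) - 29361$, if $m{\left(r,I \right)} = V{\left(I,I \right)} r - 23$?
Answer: $- \frac{8768861}{298} \approx -29426.0$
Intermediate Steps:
$G{\left(T,b \right)} = -24 + 8 T$
$m{\left(r,I \right)} = -23 + \frac{r}{I}$ ($m{\left(r,I \right)} = \frac{r}{I} - 23 = -23 + \frac{r}{I}$)
$\left(\left(\frac{65}{24 - 50} + G{\left(-2,-4 - -8 \right)}\right) + m{\left(-118,-149 \right)}\right) - 29361 = \left(\left(\frac{65}{24 - 50} + \left(-24 + 8 \left(-2\right)\right)\right) - \left(23 + \frac{118}{-149}\right)\right) - 29361 = \left(\left(\frac{65}{-26} - 40\right) - \frac{3309}{149}\right) - 29361 = \left(\left(65 \left(- \frac{1}{26}\right) - 40\right) + \left(-23 + \frac{118}{149}\right)\right) - 29361 = \left(\left(- \frac{5}{2} - 40\right) - \frac{3309}{149}\right) - 29361 = \left(- \frac{85}{2} - \frac{3309}{149}\right) - 29361 = - \frac{19283}{298} - 29361 = - \frac{8768861}{298}$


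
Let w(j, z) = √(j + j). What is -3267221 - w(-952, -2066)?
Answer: -3267221 - 4*I*√119 ≈ -3.2672e+6 - 43.635*I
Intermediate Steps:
w(j, z) = √2*√j (w(j, z) = √(2*j) = √2*√j)
-3267221 - w(-952, -2066) = -3267221 - √2*√(-952) = -3267221 - √2*2*I*√238 = -3267221 - 4*I*√119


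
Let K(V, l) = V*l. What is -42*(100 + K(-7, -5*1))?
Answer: -5670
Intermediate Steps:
-42*(100 + K(-7, -5*1)) = -42*(100 - (-35)) = -42*(100 - 7*(-5)) = -42*(100 + 35) = -42*135 = -5670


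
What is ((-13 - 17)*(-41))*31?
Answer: 38130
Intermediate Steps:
((-13 - 17)*(-41))*31 = -30*(-41)*31 = 1230*31 = 38130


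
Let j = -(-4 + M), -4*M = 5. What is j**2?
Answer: 441/16 ≈ 27.563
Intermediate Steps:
M = -5/4 (M = -1/4*5 = -5/4 ≈ -1.2500)
j = 21/4 (j = -(-4 - 5/4) = -1*(-21/4) = 21/4 ≈ 5.2500)
j**2 = (21/4)**2 = 441/16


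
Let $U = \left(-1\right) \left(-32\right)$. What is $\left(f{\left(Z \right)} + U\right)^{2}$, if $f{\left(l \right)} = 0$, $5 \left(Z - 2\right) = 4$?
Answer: $1024$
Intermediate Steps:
$Z = \frac{14}{5}$ ($Z = 2 + \frac{1}{5} \cdot 4 = 2 + \frac{4}{5} = \frac{14}{5} \approx 2.8$)
$U = 32$
$\left(f{\left(Z \right)} + U\right)^{2} = \left(0 + 32\right)^{2} = 32^{2} = 1024$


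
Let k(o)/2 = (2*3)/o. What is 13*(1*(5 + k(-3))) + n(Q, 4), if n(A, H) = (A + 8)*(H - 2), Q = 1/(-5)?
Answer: 143/5 ≈ 28.600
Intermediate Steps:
Q = -⅕ ≈ -0.20000
n(A, H) = (-2 + H)*(8 + A) (n(A, H) = (8 + A)*(-2 + H) = (-2 + H)*(8 + A))
k(o) = 12/o (k(o) = 2*((2*3)/o) = 2*(6/o) = 12/o)
13*(1*(5 + k(-3))) + n(Q, 4) = 13*(1*(5 + 12/(-3))) + (-16 - 2*(-⅕) + 8*4 - ⅕*4) = 13*(1*(5 + 12*(-⅓))) + (-16 + ⅖ + 32 - ⅘) = 13*(1*(5 - 4)) + 78/5 = 13*(1*1) + 78/5 = 13*1 + 78/5 = 13 + 78/5 = 143/5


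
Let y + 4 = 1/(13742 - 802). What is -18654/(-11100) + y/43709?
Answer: 175833742199/104634975100 ≈ 1.6804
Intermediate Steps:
y = -51759/12940 (y = -4 + 1/(13742 - 802) = -4 + 1/12940 = -51759/12940 ≈ -3.9999)
-18654/(-11100) + y/43709 = -18654/(-11100) - 51759/12940/43709 = -18654*(-1/11100) - 51759/12940*1/43709 = 3109/1850 - 51759/565594460 = 175833742199/104634975100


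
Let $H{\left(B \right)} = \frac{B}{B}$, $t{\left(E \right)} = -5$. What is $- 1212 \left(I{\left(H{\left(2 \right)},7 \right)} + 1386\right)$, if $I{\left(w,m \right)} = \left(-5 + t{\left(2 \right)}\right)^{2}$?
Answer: $-1801032$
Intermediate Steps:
$H{\left(B \right)} = 1$
$I{\left(w,m \right)} = 100$ ($I{\left(w,m \right)} = \left(-5 - 5\right)^{2} = \left(-10\right)^{2} = 100$)
$- 1212 \left(I{\left(H{\left(2 \right)},7 \right)} + 1386\right) = - 1212 \left(100 + 1386\right) = \left(-1212\right) 1486 = -1801032$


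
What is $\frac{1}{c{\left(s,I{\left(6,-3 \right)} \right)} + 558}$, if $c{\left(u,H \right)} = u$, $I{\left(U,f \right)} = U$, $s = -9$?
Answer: $\frac{1}{549} \approx 0.0018215$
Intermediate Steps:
$\frac{1}{c{\left(s,I{\left(6,-3 \right)} \right)} + 558} = \frac{1}{-9 + 558} = \frac{1}{549}$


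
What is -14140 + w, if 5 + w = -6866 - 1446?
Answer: -22457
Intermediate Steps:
w = -8317 (w = -5 + (-6866 - 1446) = -5 - 8312 = -8317)
-14140 + w = -14140 - 8317 = -22457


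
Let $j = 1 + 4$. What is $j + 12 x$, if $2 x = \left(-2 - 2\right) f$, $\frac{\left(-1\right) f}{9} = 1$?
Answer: $221$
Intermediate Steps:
$f = -9$ ($f = \left(-9\right) 1 = -9$)
$j = 5$
$x = 18$ ($x = \frac{\left(-2 - 2\right) \left(-9\right)}{2} = \frac{\left(-4\right) \left(-9\right)}{2} = \frac{1}{2} \cdot 36 = 18$)
$j + 12 x = 5 + 12 \cdot 18 = 5 + 216 = 221$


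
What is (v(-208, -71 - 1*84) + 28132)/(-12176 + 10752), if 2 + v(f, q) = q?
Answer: -27975/1424 ≈ -19.645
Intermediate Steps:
v(f, q) = -2 + q
(v(-208, -71 - 1*84) + 28132)/(-12176 + 10752) = ((-2 + (-71 - 1*84)) + 28132)/(-12176 + 10752) = ((-2 + (-71 - 84)) + 28132)/(-1424) = ((-2 - 155) + 28132)*(-1/1424) = (-157 + 28132)*(-1/1424) = 27975*(-1/1424) = -27975/1424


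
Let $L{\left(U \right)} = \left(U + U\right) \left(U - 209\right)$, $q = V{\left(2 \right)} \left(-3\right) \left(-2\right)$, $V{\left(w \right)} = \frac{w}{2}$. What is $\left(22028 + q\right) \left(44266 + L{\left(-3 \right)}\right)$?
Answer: $1003384292$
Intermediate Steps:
$V{\left(w \right)} = \frac{w}{2}$ ($V{\left(w \right)} = w \frac{1}{2} = \frac{w}{2}$)
$q = 6$ ($q = \frac{1}{2} \cdot 2 \left(-3\right) \left(-2\right) = 1 \left(-3\right) \left(-2\right) = \left(-3\right) \left(-2\right) = 6$)
$L{\left(U \right)} = 2 U \left(-209 + U\right)$
$\left(22028 + q\right) \left(44266 + L{\left(-3 \right)}\right) = \left(22028 + 6\right) \left(44266 + 2 \left(-3\right) \left(-209 - 3\right)\right) = 22034 \left(44266 + 2 \left(-3\right) \left(-212\right)\right) = 22034 \left(44266 + 1272\right) = 22034 \cdot 45538 = 1003384292$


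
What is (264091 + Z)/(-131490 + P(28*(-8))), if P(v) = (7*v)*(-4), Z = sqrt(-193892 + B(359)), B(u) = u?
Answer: -264091/125218 - I*sqrt(193533)/125218 ≈ -2.1091 - 0.0035133*I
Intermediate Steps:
Z = I*sqrt(193533) (Z = sqrt(-193892 + 359) = sqrt(-193533) = I*sqrt(193533) ≈ 439.92*I)
P(v) = -28*v
(264091 + Z)/(-131490 + P(28*(-8))) = (264091 + I*sqrt(193533))/(-131490 - 784*(-8)) = (264091 + I*sqrt(193533))/(-131490 - 28*(-224)) = (264091 + I*sqrt(193533))/(-131490 + 6272) = (264091 + I*sqrt(193533))/(-125218) = (264091 + I*sqrt(193533))*(-1/125218) = -264091/125218 - I*sqrt(193533)/125218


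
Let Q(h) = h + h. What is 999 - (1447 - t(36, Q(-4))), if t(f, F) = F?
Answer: -456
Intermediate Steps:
Q(h) = 2*h
999 - (1447 - t(36, Q(-4))) = 999 - (1447 - 2*(-4)) = 999 - (1447 - 1*(-8)) = 999 - (1447 + 8) = 999 - 1*1455 = 999 - 1455 = -456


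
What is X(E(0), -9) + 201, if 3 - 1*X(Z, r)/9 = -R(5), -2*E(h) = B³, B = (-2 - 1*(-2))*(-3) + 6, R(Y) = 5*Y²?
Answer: 1353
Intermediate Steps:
B = 6 (B = (-2 + 2)*(-3) + 6 = 0*(-3) + 6 = 0 + 6 = 6)
E(h) = -108 (E(h) = -½*6³ = -½*216 = -108)
X(Z, r) = 1152 (X(Z, r) = 27 - (-9)*5*5² = 27 - (-9)*5*25 = 27 - (-9)*125 = 27 - 9*(-125) = 27 + 1125 = 1152)
X(E(0), -9) + 201 = 1152 + 201 = 1353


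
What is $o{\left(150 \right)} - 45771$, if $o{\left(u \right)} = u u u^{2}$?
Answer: $506204229$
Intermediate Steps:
$o{\left(u \right)} = u^{4}$ ($o{\left(u \right)} = u^{2} u^{2} = u^{4}$)
$o{\left(150 \right)} - 45771 = 150^{4} - 45771 = 506250000 - 45771 = 506204229$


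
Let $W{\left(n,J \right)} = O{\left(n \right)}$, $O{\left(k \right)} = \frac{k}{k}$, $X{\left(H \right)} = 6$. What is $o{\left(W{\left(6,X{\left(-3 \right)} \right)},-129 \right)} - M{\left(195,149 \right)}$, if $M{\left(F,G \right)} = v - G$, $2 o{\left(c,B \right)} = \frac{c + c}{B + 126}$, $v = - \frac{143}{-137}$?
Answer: $\frac{60673}{411} \approx 147.62$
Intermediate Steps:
$O{\left(k \right)} = 1$
$v = \frac{143}{137}$ ($v = \left(-143\right) \left(- \frac{1}{137}\right) = \frac{143}{137} \approx 1.0438$)
$W{\left(n,J \right)} = 1$
$o{\left(c,B \right)} = \frac{c}{126 + B}$ ($o{\left(c,B \right)} = \frac{\left(c + c\right) \frac{1}{B + 126}}{2} = \frac{2 c \frac{1}{126 + B}}{2} = \frac{c}{126 + B}$)
$M{\left(F,G \right)} = \frac{143}{137} - G$
$o{\left(W{\left(6,X{\left(-3 \right)} \right)},-129 \right)} - M{\left(195,149 \right)} = 1 \frac{1}{126 - 129} - \left(\frac{143}{137} - 149\right) = 1 \frac{1}{-3} - \left(\frac{143}{137} - 149\right) = 1 \left(- \frac{1}{3}\right) - - \frac{20270}{137} = - \frac{1}{3} + \frac{20270}{137} = \frac{60673}{411}$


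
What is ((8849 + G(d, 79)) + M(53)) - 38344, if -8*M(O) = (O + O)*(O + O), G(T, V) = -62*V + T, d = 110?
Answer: -71375/2 ≈ -35688.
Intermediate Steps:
G(T, V) = T - 62*V
M(O) = -O²/2 (M(O) = -(O + O)*(O + O)/8 = -2*O*2*O/8 = -O²/2)
((8849 + G(d, 79)) + M(53)) - 38344 = ((8849 + (110 - 62*79)) - ½*53²) - 38344 = ((8849 + (110 - 4898)) - ½*2809) - 38344 = ((8849 - 4788) - 2809/2) - 38344 = (4061 - 2809/2) - 38344 = 5313/2 - 38344 = -71375/2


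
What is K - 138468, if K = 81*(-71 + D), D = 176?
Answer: -129963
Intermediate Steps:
K = 8505 (K = 81*(-71 + 176) = 81*105 = 8505)
K - 138468 = 8505 - 138468 = -129963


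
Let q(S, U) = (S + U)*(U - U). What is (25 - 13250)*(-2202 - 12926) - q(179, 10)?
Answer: 200067800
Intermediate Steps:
q(S, U) = 0 (q(S, U) = (S + U)*0 = 0)
(25 - 13250)*(-2202 - 12926) - q(179, 10) = (25 - 13250)*(-2202 - 12926) - 1*0 = -13225*(-15128) + 0 = 200067800 + 0 = 200067800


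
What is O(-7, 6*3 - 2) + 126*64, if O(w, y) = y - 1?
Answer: 8079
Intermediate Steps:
O(w, y) = -1 + y
O(-7, 6*3 - 2) + 126*64 = (-1 + (6*3 - 2)) + 126*64 = (-1 + (18 - 2)) + 8064 = (-1 + 16) + 8064 = 15 + 8064 = 8079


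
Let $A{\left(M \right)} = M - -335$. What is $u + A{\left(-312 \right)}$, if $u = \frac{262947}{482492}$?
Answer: $\frac{11360263}{482492} \approx 23.545$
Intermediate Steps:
$A{\left(M \right)} = 335 + M$ ($A{\left(M \right)} = M + 335 = 335 + M$)
$u = \frac{262947}{482492}$ ($u = 262947 \cdot \frac{1}{482492} = \frac{262947}{482492} \approx 0.54498$)
$u + A{\left(-312 \right)} = \frac{262947}{482492} + \left(335 - 312\right) = \frac{262947}{482492} + 23 = \frac{11360263}{482492}$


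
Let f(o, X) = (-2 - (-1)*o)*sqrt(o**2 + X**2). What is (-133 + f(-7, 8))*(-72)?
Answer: 9576 + 648*sqrt(113) ≈ 16464.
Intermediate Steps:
f(o, X) = sqrt(X**2 + o**2)*(-2 + o) (f(o, X) = (-2 + o)*sqrt(X**2 + o**2) = sqrt(X**2 + o**2)*(-2 + o))
(-133 + f(-7, 8))*(-72) = (-133 + sqrt(8**2 + (-7)**2)*(-2 - 7))*(-72) = (-133 + sqrt(64 + 49)*(-9))*(-72) = (-133 + sqrt(113)*(-9))*(-72) = (-133 - 9*sqrt(113))*(-72) = 9576 + 648*sqrt(113)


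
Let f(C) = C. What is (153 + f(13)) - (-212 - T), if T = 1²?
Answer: 379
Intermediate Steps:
T = 1
(153 + f(13)) - (-212 - T) = (153 + 13) - (-212 - 1*1) = 166 - (-212 - 1) = 166 - 1*(-213) = 166 + 213 = 379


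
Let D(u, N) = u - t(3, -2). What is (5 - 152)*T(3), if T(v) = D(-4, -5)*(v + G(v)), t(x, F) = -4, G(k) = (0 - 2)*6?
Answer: 0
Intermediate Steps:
G(k) = -12 (G(k) = -2*6 = -12)
D(u, N) = 4 + u (D(u, N) = u - 1*(-4) = u + 4 = 4 + u)
T(v) = 0 (T(v) = (4 - 4)*(v - 12) = 0*(-12 + v) = 0)
(5 - 152)*T(3) = (5 - 152)*0 = -147*0 = 0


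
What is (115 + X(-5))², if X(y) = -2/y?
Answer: 332929/25 ≈ 13317.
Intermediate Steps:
(115 + X(-5))² = (115 - 2/(-5))² = (115 - 2*(-⅕))² = (115 + ⅖)² = (577/5)² = 332929/25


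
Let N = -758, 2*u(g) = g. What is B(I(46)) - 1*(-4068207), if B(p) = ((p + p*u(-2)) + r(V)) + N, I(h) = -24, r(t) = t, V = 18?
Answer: 4067467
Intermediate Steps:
u(g) = g/2
B(p) = -740 (B(p) = ((p + p*((½)*(-2))) + 18) - 758 = ((p + p*(-1)) + 18) - 758 = ((p - p) + 18) - 758 = (0 + 18) - 758 = 18 - 758 = -740)
B(I(46)) - 1*(-4068207) = -740 - 1*(-4068207) = -740 + 4068207 = 4067467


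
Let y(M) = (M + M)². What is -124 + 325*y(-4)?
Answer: 20676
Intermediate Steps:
y(M) = 4*M² (y(M) = (2*M)² = 4*M²)
-124 + 325*y(-4) = -124 + 325*(4*(-4)²) = -124 + 325*(4*16) = -124 + 325*64 = -124 + 20800 = 20676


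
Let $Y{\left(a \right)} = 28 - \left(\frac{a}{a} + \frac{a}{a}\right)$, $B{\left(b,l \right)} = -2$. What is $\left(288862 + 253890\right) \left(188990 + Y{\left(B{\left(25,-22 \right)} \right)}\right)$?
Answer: $102588812032$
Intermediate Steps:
$Y{\left(a \right)} = 26$ ($Y{\left(a \right)} = 28 - \left(1 + 1\right) = 28 - 2 = 26$)
$\left(288862 + 253890\right) \left(188990 + Y{\left(B{\left(25,-22 \right)} \right)}\right) = \left(288862 + 253890\right) \left(188990 + 26\right) = 542752 \cdot 189016 = 102588812032$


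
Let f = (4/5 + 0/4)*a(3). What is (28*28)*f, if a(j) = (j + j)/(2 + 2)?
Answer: 4704/5 ≈ 940.80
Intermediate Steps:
a(j) = j/2 (a(j) = (2*j)/4 = (2*j)*(¼) = j/2)
f = 6/5 (f = (4/5 + 0/4)*((½)*3) = (4*(⅕) + 0*(¼))*(3/2) = (⅘ + 0)*(3/2) = (⅘)*(3/2) = 6/5 ≈ 1.2000)
(28*28)*f = (28*28)*(6/5) = 784*(6/5) = 4704/5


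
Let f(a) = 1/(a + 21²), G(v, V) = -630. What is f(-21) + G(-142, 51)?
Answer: -264599/420 ≈ -630.00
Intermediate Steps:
f(a) = 1/(441 + a) (f(a) = 1/(a + 441) = 1/(441 + a))
f(-21) + G(-142, 51) = 1/(441 - 21) - 630 = 1/420 - 630 = -264599/420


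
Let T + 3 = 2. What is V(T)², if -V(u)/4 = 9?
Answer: 1296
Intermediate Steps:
T = -1 (T = -3 + 2 = -1)
V(u) = -36 (V(u) = -4*9 = -36)
V(T)² = (-36)² = 1296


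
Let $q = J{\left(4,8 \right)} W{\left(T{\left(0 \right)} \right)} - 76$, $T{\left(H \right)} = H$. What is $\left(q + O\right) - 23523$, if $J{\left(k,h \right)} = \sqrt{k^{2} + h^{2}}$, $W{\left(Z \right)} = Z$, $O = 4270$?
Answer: $-19329$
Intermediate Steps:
$J{\left(k,h \right)} = \sqrt{h^{2} + k^{2}}$
$q = -76$ ($q = \sqrt{8^{2} + 4^{2}} \cdot 0 - 76 = \sqrt{64 + 16} \cdot 0 - 76 = \sqrt{80} \cdot 0 - 76 = 4 \sqrt{5} \cdot 0 - 76 = 0 - 76 = -76$)
$\left(q + O\right) - 23523 = \left(-76 + 4270\right) - 23523 = 4194 - 23523 = -19329$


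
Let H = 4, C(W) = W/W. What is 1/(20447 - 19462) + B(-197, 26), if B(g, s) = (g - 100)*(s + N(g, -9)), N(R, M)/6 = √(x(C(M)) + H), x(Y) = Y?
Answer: -7606169/985 - 1782*√5 ≈ -11707.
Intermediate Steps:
C(W) = 1
N(R, M) = 6*√5 (N(R, M) = 6*√(1 + 4) = 6*√5)
B(g, s) = (-100 + g)*(s + 6*√5) (B(g, s) = (g - 100)*(s + 6*√5) = (-100 + g)*(s + 6*√5))
1/(20447 - 19462) + B(-197, 26) = 1/(20447 - 19462) + (-600*√5 - 100*26 - 197*26 + 6*(-197)*√5) = 1/985 + (-600*√5 - 2600 - 5122 - 1182*√5) = 1/985 + (-7722 - 1782*√5) = -7606169/985 - 1782*√5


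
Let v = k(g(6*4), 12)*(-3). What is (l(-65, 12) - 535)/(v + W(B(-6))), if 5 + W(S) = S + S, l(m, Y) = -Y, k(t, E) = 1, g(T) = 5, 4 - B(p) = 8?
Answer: 547/16 ≈ 34.188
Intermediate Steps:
B(p) = -4 (B(p) = 4 - 1*8 = 4 - 8 = -4)
W(S) = -5 + 2*S (W(S) = -5 + (S + S) = -5 + 2*S)
v = -3 (v = 1*(-3) = -3)
(l(-65, 12) - 535)/(v + W(B(-6))) = (-1*12 - 535)/(-3 + (-5 + 2*(-4))) = (-12 - 535)/(-3 + (-5 - 8)) = -547/(-3 - 13) = -547/(-16) = -547*(-1/16) = 547/16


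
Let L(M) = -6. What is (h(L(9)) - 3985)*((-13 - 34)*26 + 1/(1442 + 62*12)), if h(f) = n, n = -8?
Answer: 10666464963/2186 ≈ 4.8794e+6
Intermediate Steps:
h(f) = -8
(h(L(9)) - 3985)*((-13 - 34)*26 + 1/(1442 + 62*12)) = (-8 - 3985)*((-13 - 34)*26 + 1/(1442 + 62*12)) = -3993*(-47*26 + 1/(1442 + 744)) = -3993*(-1222 + 1/2186) = -3993*(-2671291/2186) = 10666464963/2186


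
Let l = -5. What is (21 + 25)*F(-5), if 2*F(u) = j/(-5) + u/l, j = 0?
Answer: 23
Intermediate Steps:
F(u) = -u/10 (F(u) = (0/(-5) + u/(-5))/2 = (0*(-⅕) + u*(-⅕))/2 = (0 - u/5)/2 = (-u/5)/2 = -u/10)
(21 + 25)*F(-5) = (21 + 25)*(-⅒*(-5)) = 46*(½) = 23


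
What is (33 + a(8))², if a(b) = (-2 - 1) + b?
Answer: 1444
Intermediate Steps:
a(b) = -3 + b
(33 + a(8))² = (33 + (-3 + 8))² = (33 + 5)² = 38² = 1444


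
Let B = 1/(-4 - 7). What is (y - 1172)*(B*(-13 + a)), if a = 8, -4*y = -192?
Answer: -5620/11 ≈ -510.91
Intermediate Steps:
y = 48 (y = -¼*(-192) = 48)
B = -1/11 (B = 1/(-11) = -1/11 ≈ -0.090909)
(y - 1172)*(B*(-13 + a)) = (48 - 1172)*(-(-13 + 8)/11) = -(-1124)*(-5)/11 = -1124*5/11 = -5620/11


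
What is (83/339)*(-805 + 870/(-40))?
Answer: -274481/1356 ≈ -202.42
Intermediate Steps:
(83/339)*(-805 + 870/(-40)) = (83*(1/339))*(-805 + 870*(-1/40)) = 83*(-805 - 87/4)/339 = (83/339)*(-3307/4) = -274481/1356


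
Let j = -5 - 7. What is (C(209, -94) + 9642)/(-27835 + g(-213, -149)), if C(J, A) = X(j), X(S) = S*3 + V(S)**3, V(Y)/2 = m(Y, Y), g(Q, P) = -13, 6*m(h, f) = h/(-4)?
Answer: -9607/27848 ≈ -0.34498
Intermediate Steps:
m(h, f) = -h/24 (m(h, f) = (h/(-4))/6 = (h*(-1/4))/6 = (-h/4)/6 = -h/24)
V(Y) = -Y/12 (V(Y) = 2*(-Y/24) = -Y/12)
j = -12
X(S) = 3*S - S**3/1728 (X(S) = S*3 + (-S/12)**3 = 3*S - S**3/1728)
C(J, A) = -35 (C(J, A) = (1/1728)*(-12)*(5184 - 1*(-12)**2) = (1/1728)*(-12)*(5184 - 1*144) = (1/1728)*(-12)*(5184 - 144) = (1/1728)*(-12)*5040 = -35)
(C(209, -94) + 9642)/(-27835 + g(-213, -149)) = (-35 + 9642)/(-27835 - 13) = 9607/(-27848) = 9607*(-1/27848) = -9607/27848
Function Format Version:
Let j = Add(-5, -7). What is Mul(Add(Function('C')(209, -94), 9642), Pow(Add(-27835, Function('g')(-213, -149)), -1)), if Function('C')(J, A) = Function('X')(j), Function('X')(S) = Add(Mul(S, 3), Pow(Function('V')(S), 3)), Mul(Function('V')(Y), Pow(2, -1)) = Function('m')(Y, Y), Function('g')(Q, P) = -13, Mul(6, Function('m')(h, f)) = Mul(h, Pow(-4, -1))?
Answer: Rational(-9607, 27848) ≈ -0.34498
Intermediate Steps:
Function('m')(h, f) = Mul(Rational(-1, 24), h) (Function('m')(h, f) = Mul(Rational(1, 6), Mul(h, Pow(-4, -1))) = Mul(Rational(1, 6), Mul(h, Rational(-1, 4))) = Mul(Rational(1, 6), Mul(Rational(-1, 4), h)) = Mul(Rational(-1, 24), h))
Function('V')(Y) = Mul(Rational(-1, 12), Y) (Function('V')(Y) = Mul(2, Mul(Rational(-1, 24), Y)) = Mul(Rational(-1, 12), Y))
j = -12
Function('X')(S) = Add(Mul(3, S), Mul(Rational(-1, 1728), Pow(S, 3))) (Function('X')(S) = Add(Mul(S, 3), Pow(Mul(Rational(-1, 12), S), 3)) = Add(Mul(3, S), Mul(Rational(-1, 1728), Pow(S, 3))))
Function('C')(J, A) = -35 (Function('C')(J, A) = Mul(Rational(1, 1728), -12, Add(5184, Mul(-1, Pow(-12, 2)))) = Mul(Rational(1, 1728), -12, Add(5184, Mul(-1, 144))) = Mul(Rational(1, 1728), -12, Add(5184, -144)) = Mul(Rational(1, 1728), -12, 5040) = -35)
Mul(Add(Function('C')(209, -94), 9642), Pow(Add(-27835, Function('g')(-213, -149)), -1)) = Mul(Add(-35, 9642), Pow(Add(-27835, -13), -1)) = Mul(9607, Pow(-27848, -1)) = Mul(9607, Rational(-1, 27848)) = Rational(-9607, 27848)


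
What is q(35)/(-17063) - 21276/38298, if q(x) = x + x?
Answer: -60952208/108913129 ≈ -0.55964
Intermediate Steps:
q(x) = 2*x
q(35)/(-17063) - 21276/38298 = (2*35)/(-17063) - 21276/38298 = 70*(-1/17063) - 21276*1/38298 = -70/17063 - 3546/6383 = -60952208/108913129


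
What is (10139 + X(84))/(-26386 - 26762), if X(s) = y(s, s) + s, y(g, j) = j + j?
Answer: -10391/53148 ≈ -0.19551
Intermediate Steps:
y(g, j) = 2*j
X(s) = 3*s (X(s) = 2*s + s = 3*s)
(10139 + X(84))/(-26386 - 26762) = (10139 + 3*84)/(-26386 - 26762) = (10139 + 252)/(-53148) = 10391*(-1/53148) = -10391/53148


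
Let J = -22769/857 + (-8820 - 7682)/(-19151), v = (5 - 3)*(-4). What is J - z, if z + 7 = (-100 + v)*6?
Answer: 10328219680/16412407 ≈ 629.29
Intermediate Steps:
v = -8 (v = 2*(-4) = -8)
z = -655 (z = -7 + (-100 - 8)*6 = -7 - 108*6 = -7 - 648 = -655)
J = -421906905/16412407 (J = -22769*1/857 - 16502*(-1/19151) = -22769/857 + 16502/19151 = -421906905/16412407 ≈ -25.707)
J - z = -421906905/16412407 - 1*(-655) = -421906905/16412407 + 655 = 10328219680/16412407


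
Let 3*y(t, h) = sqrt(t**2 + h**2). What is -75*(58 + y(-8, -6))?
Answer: -4600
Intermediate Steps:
y(t, h) = sqrt(h**2 + t**2)/3 (y(t, h) = sqrt(t**2 + h**2)/3 = sqrt(h**2 + t**2)/3)
-75*(58 + y(-8, -6)) = -75*(58 + sqrt((-6)**2 + (-8)**2)/3) = -75*(58 + sqrt(36 + 64)/3) = -75*(58 + sqrt(100)/3) = -75*(58 + (1/3)*10) = -75*(58 + 10/3) = -75*184/3 = -4600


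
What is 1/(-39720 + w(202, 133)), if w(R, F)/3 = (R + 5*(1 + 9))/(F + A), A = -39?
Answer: -47/1866462 ≈ -2.5181e-5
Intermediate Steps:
w(R, F) = 3*(50 + R)/(-39 + F) (w(R, F) = 3*((R + 5*(1 + 9))/(F - 39)) = 3*((R + 5*10)/(-39 + F)) = 3*((R + 50)/(-39 + F)) = 3*((50 + R)/(-39 + F)) = 3*(50 + R)/(-39 + F))
1/(-39720 + w(202, 133)) = 1/(-39720 + 3*(50 + 202)/(-39 + 133)) = 1/(-39720 + 3*252/94) = 1/(-39720 + 3*(1/94)*252) = 1/(-39720 + 378/47) = 1/(-1866462/47) = -47/1866462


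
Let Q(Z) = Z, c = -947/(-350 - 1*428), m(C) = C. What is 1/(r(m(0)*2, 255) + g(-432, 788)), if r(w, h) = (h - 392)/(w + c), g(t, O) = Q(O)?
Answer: 947/639650 ≈ 0.0014805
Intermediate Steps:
c = 947/778 (c = -947/(-350 - 428) = -947/(-778) = -947*(-1/778) = 947/778 ≈ 1.2172)
g(t, O) = O
r(w, h) = (-392 + h)/(947/778 + w) (r(w, h) = (h - 392)/(w + 947/778) = (-392 + h)/(947/778 + w))
1/(r(m(0)*2, 255) + g(-432, 788)) = 1/(778*(-392 + 255)/(947 + 778*(0*2)) + 788) = 1/(778*(-137)/(947 + 778*0) + 788) = 1/(778*(-137)/(947 + 0) + 788) = 1/(778*(-137)/947 + 788) = 1/(778*(1/947)*(-137) + 788) = 1/(-106586/947 + 788) = 1/(639650/947) = 947/639650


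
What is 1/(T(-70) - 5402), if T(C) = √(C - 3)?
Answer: -74/399749 - I*√73/29181677 ≈ -0.00018512 - 2.9279e-7*I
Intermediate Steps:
T(C) = √(-3 + C)
1/(T(-70) - 5402) = 1/(√(-3 - 70) - 5402) = 1/(√(-73) - 5402) = 1/(I*√73 - 5402) = 1/(-5402 + I*√73)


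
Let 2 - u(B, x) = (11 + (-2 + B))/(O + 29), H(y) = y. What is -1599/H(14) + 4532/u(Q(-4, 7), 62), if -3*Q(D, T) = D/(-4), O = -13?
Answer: 209541/70 ≈ 2993.4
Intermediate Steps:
Q(D, T) = D/12 (Q(D, T) = -D/(3*(-4)) = -D*(-1)/(3*4) = -(-1)*D/12 = D/12)
u(B, x) = 23/16 - B/16 (u(B, x) = 2 - (11 + (-2 + B))/(-13 + 29) = 2 - (9 + B)/16 = 2 - (9/16 + B/16) = 2 + (-9/16 - B/16) = 23/16 - B/16)
-1599/H(14) + 4532/u(Q(-4, 7), 62) = -1599/14 + 4532/(23/16 - (-4)/192) = -1599*1/14 + 4532/(23/16 - 1/16*(-⅓)) = -1599/14 + 4532/(23/16 + 1/48) = -1599/14 + 4532/(35/24) = -1599/14 + 4532*(24/35) = -1599/14 + 108768/35 = 209541/70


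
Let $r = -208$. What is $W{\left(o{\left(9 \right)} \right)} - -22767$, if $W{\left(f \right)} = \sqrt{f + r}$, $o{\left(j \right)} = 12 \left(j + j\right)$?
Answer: $22767 + 2 \sqrt{2} \approx 22770.0$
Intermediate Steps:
$o{\left(j \right)} = 24 j$ ($o{\left(j \right)} = 12 \cdot 2 j = 24 j$)
$W{\left(f \right)} = \sqrt{-208 + f}$ ($W{\left(f \right)} = \sqrt{f - 208} = \sqrt{-208 + f}$)
$W{\left(o{\left(9 \right)} \right)} - -22767 = \sqrt{-208 + 24 \cdot 9} - -22767 = \sqrt{-208 + 216} + 22767 = \sqrt{8} + 22767 = 2 \sqrt{2} + 22767 = 22767 + 2 \sqrt{2}$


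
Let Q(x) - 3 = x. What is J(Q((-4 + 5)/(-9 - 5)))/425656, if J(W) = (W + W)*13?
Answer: 533/2979592 ≈ 0.00017888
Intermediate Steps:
Q(x) = 3 + x
J(W) = 26*W (J(W) = (2*W)*13 = 26*W)
J(Q((-4 + 5)/(-9 - 5)))/425656 = (26*(3 + (-4 + 5)/(-9 - 5)))/425656 = (26*(3 + 1/(-14)))*(1/425656) = (26*(3 + 1*(-1/14)))*(1/425656) = (26*(3 - 1/14))*(1/425656) = (26*(41/14))*(1/425656) = (533/7)*(1/425656) = 533/2979592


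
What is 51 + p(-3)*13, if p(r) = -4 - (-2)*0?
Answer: -1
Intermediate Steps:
p(r) = -4 (p(r) = -4 - 1*0 = -4 + 0 = -4)
51 + p(-3)*13 = 51 - 4*13 = 51 - 52 = -1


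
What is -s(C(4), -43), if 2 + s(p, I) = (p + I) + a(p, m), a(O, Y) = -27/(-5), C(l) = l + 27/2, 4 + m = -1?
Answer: 221/10 ≈ 22.100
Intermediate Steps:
m = -5 (m = -4 - 1 = -5)
C(l) = 27/2 + l (C(l) = l + 27*(½) = l + 27/2 = 27/2 + l)
a(O, Y) = 27/5 (a(O, Y) = -27*(-⅕) = 27/5)
s(p, I) = 17/5 + I + p (s(p, I) = -2 + ((p + I) + 27/5) = -2 + ((I + p) + 27/5) = -2 + (27/5 + I + p) = 17/5 + I + p)
-s(C(4), -43) = -(17/5 - 43 + (27/2 + 4)) = -(17/5 - 43 + 35/2) = -1*(-221/10) = 221/10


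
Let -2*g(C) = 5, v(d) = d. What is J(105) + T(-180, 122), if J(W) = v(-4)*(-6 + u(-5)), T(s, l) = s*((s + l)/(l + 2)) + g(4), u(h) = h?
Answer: 7793/62 ≈ 125.69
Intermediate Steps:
g(C) = -5/2 (g(C) = -½*5 = -5/2)
T(s, l) = -5/2 + s*(l + s)/(2 + l) (T(s, l) = s*((s + l)/(l + 2)) - 5/2 = s*((l + s)/(2 + l)) - 5/2 = s*(l + s)/(2 + l) - 5/2 = -5/2 + s*(l + s)/(2 + l))
J(W) = 44 (J(W) = -4*(-6 - 5) = -4*(-11) = 44)
J(105) + T(-180, 122) = 44 + (-5 + (-180)² - 5/2*122 + 122*(-180))/(2 + 122) = 44 + (-5 + 32400 - 305 - 21960)/124 = 44 + (1/124)*10130 = 44 + 5065/62 = 7793/62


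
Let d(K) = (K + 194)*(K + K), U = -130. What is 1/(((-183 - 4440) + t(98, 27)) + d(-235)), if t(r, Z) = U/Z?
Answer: 27/395339 ≈ 6.8296e-5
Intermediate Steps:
d(K) = 2*K*(194 + K) (d(K) = (194 + K)*(2*K) = 2*K*(194 + K))
t(r, Z) = -130/Z
1/(((-183 - 4440) + t(98, 27)) + d(-235)) = 1/(((-183 - 4440) - 130/27) + 2*(-235)*(194 - 235)) = 1/((-4623 - 130*1/27) + 2*(-235)*(-41)) = 1/((-4623 - 130/27) + 19270) = 1/(-124951/27 + 19270) = 1/(395339/27) = 27/395339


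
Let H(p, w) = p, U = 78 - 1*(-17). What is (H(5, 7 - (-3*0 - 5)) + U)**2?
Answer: 10000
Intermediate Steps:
U = 95 (U = 78 + 17 = 95)
(H(5, 7 - (-3*0 - 5)) + U)**2 = (5 + 95)**2 = 100**2 = 10000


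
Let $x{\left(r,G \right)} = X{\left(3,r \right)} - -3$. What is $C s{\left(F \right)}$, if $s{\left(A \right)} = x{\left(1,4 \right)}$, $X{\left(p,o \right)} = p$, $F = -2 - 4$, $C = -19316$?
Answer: $-115896$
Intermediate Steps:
$F = -6$
$x{\left(r,G \right)} = 6$ ($x{\left(r,G \right)} = 3 - -3 = 3 + 3 = 6$)
$s{\left(A \right)} = 6$
$C s{\left(F \right)} = \left(-19316\right) 6 = -115896$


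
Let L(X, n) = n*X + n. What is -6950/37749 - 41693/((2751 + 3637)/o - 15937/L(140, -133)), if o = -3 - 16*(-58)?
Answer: -27302093968405475/5078595273861 ≈ -5375.9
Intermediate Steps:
L(X, n) = n + X*n (L(X, n) = X*n + n = n + X*n)
o = 925 (o = -3 + 928 = 925)
-6950/37749 - 41693/((2751 + 3637)/o - 15937/L(140, -133)) = -6950/37749 - 41693/((2751 + 3637)/925 - 15937*(-1/(133*(1 + 140)))) = -6950*1/37749 - 41693/(6388*(1/925) - 15937/((-133*141))) = -6950/37749 - 41693/(6388/925 - 15937/(-18753)) = -6950/37749 - 41693/(6388/925 - 15937*(-1/18753)) = -6950/37749 - 41693/(6388/925 + 15937/18753) = -6950/37749 - 41693/134535889/17346525 = -6950/37749 - 41693*17346525/134535889 = -6950/37749 - 723228666825/134535889 = -27302093968405475/5078595273861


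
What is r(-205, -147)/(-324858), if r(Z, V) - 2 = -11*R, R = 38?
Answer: 208/162429 ≈ 0.0012806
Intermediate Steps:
r(Z, V) = -416 (r(Z, V) = 2 - 11*38 = 2 - 418 = -416)
r(-205, -147)/(-324858) = -416/(-324858) = -416*(-1/324858) = 208/162429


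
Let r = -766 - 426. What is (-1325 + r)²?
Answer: 6335289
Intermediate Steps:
r = -1192
(-1325 + r)² = (-1325 - 1192)² = (-2517)² = 6335289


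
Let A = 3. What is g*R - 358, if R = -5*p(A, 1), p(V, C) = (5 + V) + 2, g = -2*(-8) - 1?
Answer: -1108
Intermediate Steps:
g = 15 (g = 16 - 1 = 15)
p(V, C) = 7 + V
R = -50 (R = -5*(7 + 3) = -5*10 = -50)
g*R - 358 = 15*(-50) - 358 = -750 - 358 = -1108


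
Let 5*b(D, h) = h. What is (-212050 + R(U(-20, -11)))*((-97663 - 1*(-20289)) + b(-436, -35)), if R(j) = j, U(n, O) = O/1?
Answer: 16409492241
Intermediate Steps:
U(n, O) = O (U(n, O) = O*1 = O)
b(D, h) = h/5
(-212050 + R(U(-20, -11)))*((-97663 - 1*(-20289)) + b(-436, -35)) = (-212050 - 11)*((-97663 - 1*(-20289)) + (⅕)*(-35)) = -212061*((-97663 + 20289) - 7) = -212061*(-77374 - 7) = -212061*(-77381) = 16409492241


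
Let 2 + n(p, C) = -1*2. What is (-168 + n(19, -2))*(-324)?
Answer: 55728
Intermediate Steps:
n(p, C) = -4 (n(p, C) = -2 - 1*2 = -2 - 2 = -4)
(-168 + n(19, -2))*(-324) = (-168 - 4)*(-324) = -172*(-324) = 55728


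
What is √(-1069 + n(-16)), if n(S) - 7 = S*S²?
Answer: I*√5158 ≈ 71.819*I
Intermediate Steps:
n(S) = 7 + S³ (n(S) = 7 + S*S² = 7 + S³)
√(-1069 + n(-16)) = √(-1069 + (7 + (-16)³)) = √(-1069 + (7 - 4096)) = √(-1069 - 4089) = √(-5158) = I*√5158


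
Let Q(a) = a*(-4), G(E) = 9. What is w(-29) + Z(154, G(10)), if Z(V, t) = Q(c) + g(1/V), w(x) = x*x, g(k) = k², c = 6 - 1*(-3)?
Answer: 19091381/23716 ≈ 805.00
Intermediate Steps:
c = 9 (c = 6 + 3 = 9)
Q(a) = -4*a
w(x) = x²
Z(V, t) = -36 + V⁻² (Z(V, t) = -4*9 + (1/V)² = -36 + V⁻²)
w(-29) + Z(154, G(10)) = (-29)² + (-36 + 154⁻²) = 841 + (-36 + 1/23716) = 841 - 853775/23716 = 19091381/23716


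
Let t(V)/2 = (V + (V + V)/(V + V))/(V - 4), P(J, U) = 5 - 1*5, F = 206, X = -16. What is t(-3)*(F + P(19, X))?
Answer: 824/7 ≈ 117.71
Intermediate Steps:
P(J, U) = 0 (P(J, U) = 5 - 5 = 0)
t(V) = 2*(1 + V)/(-4 + V) (t(V) = 2*((V + (V + V)/(V + V))/(V - 4)) = 2*((V + (2*V)/((2*V)))/(-4 + V)) = 2*((V + (2*V)*(1/(2*V)))/(-4 + V)) = 2*((V + 1)/(-4 + V)) = 2*((1 + V)/(-4 + V)) = 2*(1 + V)/(-4 + V))
t(-3)*(F + P(19, X)) = (2*(1 - 3)/(-4 - 3))*(206 + 0) = (2*(-2)/(-7))*206 = (2*(-⅐)*(-2))*206 = (4/7)*206 = 824/7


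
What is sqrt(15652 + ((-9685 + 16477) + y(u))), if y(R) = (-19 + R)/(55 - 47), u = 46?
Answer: sqrt(359158)/4 ≈ 149.82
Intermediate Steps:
y(R) = -19/8 + R/8 (y(R) = (-19 + R)/8 = (-19 + R)*(1/8) = -19/8 + R/8)
sqrt(15652 + ((-9685 + 16477) + y(u))) = sqrt(15652 + ((-9685 + 16477) + (-19/8 + (1/8)*46))) = sqrt(15652 + (6792 + (-19/8 + 23/4))) = sqrt(15652 + (6792 + 27/8)) = sqrt(15652 + 54363/8) = sqrt(179579/8) = sqrt(359158)/4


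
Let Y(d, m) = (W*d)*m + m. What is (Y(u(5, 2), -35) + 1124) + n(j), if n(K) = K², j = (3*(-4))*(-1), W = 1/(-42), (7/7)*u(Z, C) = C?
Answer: 3704/3 ≈ 1234.7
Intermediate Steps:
u(Z, C) = C
W = -1/42 ≈ -0.023810
Y(d, m) = m - d*m/42 (Y(d, m) = (-d/42)*m + m = -d*m/42 + m = m - d*m/42)
j = 12 (j = -12*(-1) = 12)
(Y(u(5, 2), -35) + 1124) + n(j) = ((1/42)*(-35)*(42 - 1*2) + 1124) + 12² = ((1/42)*(-35)*(42 - 2) + 1124) + 144 = ((1/42)*(-35)*40 + 1124) + 144 = (-100/3 + 1124) + 144 = 3272/3 + 144 = 3704/3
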